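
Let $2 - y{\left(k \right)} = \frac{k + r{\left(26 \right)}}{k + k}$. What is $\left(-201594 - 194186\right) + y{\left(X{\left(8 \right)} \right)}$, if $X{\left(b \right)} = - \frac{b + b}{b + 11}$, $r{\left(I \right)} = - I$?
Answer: $- \frac{6332703}{16} \approx -3.9579 \cdot 10^{5}$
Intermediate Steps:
$X{\left(b \right)} = - \frac{2 b}{11 + b}$
$y{\left(k \right)} = 2 - \frac{-26 + k}{2 k}$ ($y{\left(k \right)} = 2 - \frac{k - 26}{k + k} = 2 - \frac{k - 26}{2 k} = 2 - \left(-26 + k\right) \frac{1}{2 k} = 2 - \frac{-26 + k}{2 k}$)
$\left(-201594 - 194186\right) + y{\left(X{\left(8 \right)} \right)} = \left(-201594 - 194186\right) + \left(\frac{3}{2} + \frac{13}{\left(-2\right) 8 \frac{1}{11 + 8}}\right) = \left(-201594 - 194186\right) + \left(\frac{3}{2} + \frac{13}{\left(-2\right) 8 \cdot \frac{1}{19}}\right) = -395780 + \left(\frac{3}{2} + \frac{13}{\left(-2\right) 8 \cdot \frac{1}{19}}\right) = -395780 + \left(\frac{3}{2} + \frac{13}{- \frac{16}{19}}\right) = -395780 + \left(\frac{3}{2} + 13 \left(- \frac{19}{16}\right)\right) = -395780 + \left(\frac{3}{2} - \frac{247}{16}\right) = -395780 - \frac{223}{16} = - \frac{6332703}{16}$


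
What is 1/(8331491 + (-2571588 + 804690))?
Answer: 1/6564593 ≈ 1.5233e-7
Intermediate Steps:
1/(8331491 + (-2571588 + 804690)) = 1/(8331491 - 1766898) = 1/6564593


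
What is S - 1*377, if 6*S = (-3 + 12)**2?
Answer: -727/2 ≈ -363.50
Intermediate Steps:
S = 27/2 (S = (-3 + 12)**2/6 = (1/6)*9**2 = (1/6)*81 = 27/2 ≈ 13.500)
S - 1*377 = 27/2 - 1*377 = 27/2 - 377 = -727/2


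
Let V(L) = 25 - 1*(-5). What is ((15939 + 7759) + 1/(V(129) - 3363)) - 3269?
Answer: 68089856/3333 ≈ 20429.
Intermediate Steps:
V(L) = 30 (V(L) = 25 + 5 = 30)
((15939 + 7759) + 1/(V(129) - 3363)) - 3269 = ((15939 + 7759) + 1/(30 - 3363)) - 3269 = (23698 + 1/(-3333)) - 3269 = (23698 - 1/3333) - 3269 = 78985433/3333 - 3269 = 68089856/3333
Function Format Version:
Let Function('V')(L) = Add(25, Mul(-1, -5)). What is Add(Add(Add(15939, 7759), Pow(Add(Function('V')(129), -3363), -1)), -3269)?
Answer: Rational(68089856, 3333) ≈ 20429.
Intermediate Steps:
Function('V')(L) = 30 (Function('V')(L) = Add(25, 5) = 30)
Add(Add(Add(15939, 7759), Pow(Add(Function('V')(129), -3363), -1)), -3269) = Add(Add(Add(15939, 7759), Pow(Add(30, -3363), -1)), -3269) = Add(Add(23698, Pow(-3333, -1)), -3269) = Add(Add(23698, Rational(-1, 3333)), -3269) = Add(Rational(78985433, 3333), -3269) = Rational(68089856, 3333)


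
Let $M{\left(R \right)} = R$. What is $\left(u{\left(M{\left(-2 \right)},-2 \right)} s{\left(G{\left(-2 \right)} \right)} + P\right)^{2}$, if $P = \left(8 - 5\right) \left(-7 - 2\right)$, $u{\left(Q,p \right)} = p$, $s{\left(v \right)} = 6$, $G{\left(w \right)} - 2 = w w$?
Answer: $1521$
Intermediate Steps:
$G{\left(w \right)} = 2 + w^{2}$ ($G{\left(w \right)} = 2 + w w = 2 + w^{2}$)
$P = -27$ ($P = 3 \left(-9\right) = -27$)
$\left(u{\left(M{\left(-2 \right)},-2 \right)} s{\left(G{\left(-2 \right)} \right)} + P\right)^{2} = \left(\left(-2\right) 6 - 27\right)^{2} = \left(-12 - 27\right)^{2} = \left(-39\right)^{2} = 1521$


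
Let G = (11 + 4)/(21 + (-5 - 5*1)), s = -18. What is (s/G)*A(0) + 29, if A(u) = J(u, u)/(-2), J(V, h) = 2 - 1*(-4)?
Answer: 343/5 ≈ 68.600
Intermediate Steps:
J(V, h) = 6 (J(V, h) = 2 + 4 = 6)
A(u) = -3 (A(u) = 6/(-2) = 6*(-½) = -3)
G = 15/11 (G = 15/(21 + (-5 - 5)) = 15/(21 - 10) = 15/11 ≈ 1.3636)
(s/G)*A(0) + 29 = -18/15/11*(-3) + 29 = -18*11/15*(-3) + 29 = -66/5*(-3) + 29 = 198/5 + 29 = 343/5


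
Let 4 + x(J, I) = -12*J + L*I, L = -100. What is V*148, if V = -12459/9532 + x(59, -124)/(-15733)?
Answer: -11374816131/37491739 ≈ -303.40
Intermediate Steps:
x(J, I) = -4 - 100*I - 12*J (x(J, I) = -4 + (-12*J - 100*I) = -4 + (-100*I - 12*J) = -4 - 100*I - 12*J)
V = -307427463/149966956 (V = -12459/9532 + (-4 - 100*(-124) - 12*59)/(-15733) = -12459*1/9532 + (-4 + 12400 - 708)*(-1/15733) = -12459/9532 + 11688*(-1/15733) = -12459/9532 - 11688/15733 = -307427463/149966956 ≈ -2.0500)
V*148 = -307427463/149966956*148 = -11374816131/37491739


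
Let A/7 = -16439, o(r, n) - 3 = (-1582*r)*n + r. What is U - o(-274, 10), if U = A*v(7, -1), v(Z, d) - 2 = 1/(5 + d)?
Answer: -18373293/4 ≈ -4.5933e+6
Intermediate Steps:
o(r, n) = 3 + r - 1582*n*r (o(r, n) = 3 + ((-1582*r)*n + r) = 3 + (-1582*n*r + r) = 3 + (r - 1582*n*r) = 3 + r - 1582*n*r)
v(Z, d) = 2 + 1/(5 + d)
A = -115073 (A = 7*(-16439) = -115073)
U = -1035657/4 (U = -115073*(11 + 2*(-1))/(5 - 1) = -115073*(11 - 2)/4 = -115073*9/4 = -1035657/4 ≈ -2.5891e+5)
U - o(-274, 10) = -1035657/4 - (3 - 274 - 1582*10*(-274)) = -1035657/4 - (3 - 274 + 4334680) = -1035657/4 - 1*4334409 = -1035657/4 - 4334409 = -18373293/4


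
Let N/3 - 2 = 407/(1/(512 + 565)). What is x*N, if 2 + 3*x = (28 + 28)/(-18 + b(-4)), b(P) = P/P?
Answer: -39450690/17 ≈ -2.3206e+6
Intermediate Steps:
b(P) = 1
x = -30/17 (x = -⅔ + ((28 + 28)/(-18 + 1))/3 = -⅔ + (56/(-17))/3 = -⅔ + (56*(-1/17))/3 = -⅔ + (⅓)*(-56/17) = -⅔ - 56/51 = -30/17 ≈ -1.7647)
N = 1315023 (N = 6 + 3*(407/(1/(512 + 565))) = 6 + 3*(407/(1/1077)) = 6 + 3*(407*1077) = 6 + 3*438339 = 6 + 1315017 = 1315023)
x*N = -30/17*1315023 = -39450690/17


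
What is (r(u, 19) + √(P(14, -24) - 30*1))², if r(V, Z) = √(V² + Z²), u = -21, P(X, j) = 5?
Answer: (√802 + 5*I)² ≈ 777.0 + 283.2*I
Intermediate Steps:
(r(u, 19) + √(P(14, -24) - 30*1))² = (√((-21)² + 19²) + √(5 - 30*1))² = (√(441 + 361) + √(5 - 30))² = (√802 + √(-25))² = (√802 + 5*I)²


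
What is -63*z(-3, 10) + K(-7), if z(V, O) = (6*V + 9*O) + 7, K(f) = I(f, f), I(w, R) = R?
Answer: -4984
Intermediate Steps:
K(f) = f
z(V, O) = 7 + 6*V + 9*O
-63*z(-3, 10) + K(-7) = -63*(7 + 6*(-3) + 9*10) - 7 = -63*(7 - 18 + 90) - 7 = -63*79 - 7 = -4977 - 7 = -4984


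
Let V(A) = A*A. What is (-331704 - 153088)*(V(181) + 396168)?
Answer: -207941347768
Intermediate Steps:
V(A) = A²
(-331704 - 153088)*(V(181) + 396168) = (-331704 - 153088)*(181² + 396168) = -484792*(32761 + 396168) = -484792*428929 = -207941347768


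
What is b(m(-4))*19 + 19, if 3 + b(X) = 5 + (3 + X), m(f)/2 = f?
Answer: -38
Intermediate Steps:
m(f) = 2*f
b(X) = 5 + X (b(X) = -3 + (5 + (3 + X)) = -3 + (8 + X) = 5 + X)
b(m(-4))*19 + 19 = (5 + 2*(-4))*19 + 19 = (5 - 8)*19 + 19 = -3*19 + 19 = -57 + 19 = -38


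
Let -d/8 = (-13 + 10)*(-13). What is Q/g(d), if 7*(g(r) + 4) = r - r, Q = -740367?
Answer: 740367/4 ≈ 1.8509e+5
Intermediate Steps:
d = -312 (d = -8*(-13 + 10)*(-13) = -(-24)*(-13) = -8*39 = -312)
g(r) = -4 (g(r) = -4 + (r - r)/7 = -4 + (1/7)*0 = -4 + 0 = -4)
Q/g(d) = -740367/(-4) = -740367*(-1/4) = 740367/4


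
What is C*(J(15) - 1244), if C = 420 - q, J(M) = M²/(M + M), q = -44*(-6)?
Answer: -192894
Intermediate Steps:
q = 264
J(M) = M/2 (J(M) = M²/((2*M)) = (1/(2*M))*M² = M/2)
C = 156 (C = 420 - 1*264 = 420 - 264 = 156)
C*(J(15) - 1244) = 156*((½)*15 - 1244) = 156*(15/2 - 1244) = 156*(-2473/2) = -192894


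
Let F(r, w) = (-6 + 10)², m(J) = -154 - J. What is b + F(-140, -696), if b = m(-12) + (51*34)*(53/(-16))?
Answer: -46959/8 ≈ -5869.9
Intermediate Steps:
F(r, w) = 16 (F(r, w) = 4² = 16)
b = -47087/8 (b = (-154 - 1*(-12)) + (51*34)*(53/(-16)) = (-154 + 12) + 1734*(53*(-1/16)) = -142 + 1734*(-53/16) = -142 - 45951/8 = -47087/8 ≈ -5885.9)
b + F(-140, -696) = -47087/8 + 16 = -46959/8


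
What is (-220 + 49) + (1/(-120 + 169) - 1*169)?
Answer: -16659/49 ≈ -339.98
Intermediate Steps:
(-220 + 49) + (1/(-120 + 169) - 1*169) = -171 + (1/49 - 169) = -171 - 8280/49 = -16659/49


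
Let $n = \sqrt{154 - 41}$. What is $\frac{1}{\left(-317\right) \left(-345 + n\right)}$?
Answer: $\frac{345}{37695104} + \frac{\sqrt{113}}{37695104} \approx 9.4344 \cdot 10^{-6}$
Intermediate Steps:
$n = \sqrt{113} \approx 10.63$
$\frac{1}{\left(-317\right) \left(-345 + n\right)} = \frac{1}{\left(-317\right) \left(-345 + \sqrt{113}\right)} = \frac{1}{109365 - 317 \sqrt{113}}$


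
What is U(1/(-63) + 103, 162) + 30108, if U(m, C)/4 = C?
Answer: 30756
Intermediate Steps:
U(m, C) = 4*C
U(1/(-63) + 103, 162) + 30108 = 4*162 + 30108 = 648 + 30108 = 30756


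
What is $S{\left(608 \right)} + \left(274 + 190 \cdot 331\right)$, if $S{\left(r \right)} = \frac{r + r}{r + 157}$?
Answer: $\frac{48321676}{765} \approx 63166.0$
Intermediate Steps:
$S{\left(r \right)} = \frac{2 r}{157 + r}$
$S{\left(608 \right)} + \left(274 + 190 \cdot 331\right) = 2 \cdot 608 \frac{1}{157 + 608} + \left(274 + 190 \cdot 331\right) = 2 \cdot 608 \cdot \frac{1}{765} + \left(274 + 62890\right) = 2 \cdot 608 \cdot \frac{1}{765} + 63164 = \frac{1216}{765} + 63164 = \frac{48321676}{765}$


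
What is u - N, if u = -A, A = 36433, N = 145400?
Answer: -181833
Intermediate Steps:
u = -36433 (u = -1*36433 = -36433)
u - N = -36433 - 1*145400 = -36433 - 145400 = -181833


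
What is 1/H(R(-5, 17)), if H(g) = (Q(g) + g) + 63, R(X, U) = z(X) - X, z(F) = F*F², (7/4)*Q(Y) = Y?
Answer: -7/879 ≈ -0.0079636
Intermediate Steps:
Q(Y) = 4*Y/7
z(F) = F³
R(X, U) = X³ - X
H(g) = 63 + 11*g/7 (H(g) = (4*g/7 + g) + 63 = 11*g/7 + 63 = 63 + 11*g/7)
1/H(R(-5, 17)) = 1/(63 + 11*((-5)³ - 1*(-5))/7) = 1/(63 + 11*(-125 + 5)/7) = 1/(63 + (11/7)*(-120)) = 1/(63 - 1320/7) = 1/(-879/7) = -7/879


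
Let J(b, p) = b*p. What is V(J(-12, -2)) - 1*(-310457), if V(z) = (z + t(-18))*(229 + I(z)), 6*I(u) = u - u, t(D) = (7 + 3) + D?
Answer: 314121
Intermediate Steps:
t(D) = 10 + D
I(u) = 0 (I(u) = (u - u)/6 = (1/6)*0 = 0)
V(z) = -1832 + 229*z (V(z) = (z + (10 - 18))*(229 + 0) = (z - 8)*229 = (-8 + z)*229 = -1832 + 229*z)
V(J(-12, -2)) - 1*(-310457) = (-1832 + 229*(-12*(-2))) - 1*(-310457) = (-1832 + 229*24) + 310457 = (-1832 + 5496) + 310457 = 3664 + 310457 = 314121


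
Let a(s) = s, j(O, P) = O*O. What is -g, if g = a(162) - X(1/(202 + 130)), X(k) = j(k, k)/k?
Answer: -53783/332 ≈ -162.00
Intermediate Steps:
j(O, P) = O²
X(k) = k (X(k) = k²/k = k)
g = 53783/332 (g = 162 - 1/(202 + 130) = 162 - 1/332 = 53783/332 ≈ 162.00)
-g = -1*53783/332 = -53783/332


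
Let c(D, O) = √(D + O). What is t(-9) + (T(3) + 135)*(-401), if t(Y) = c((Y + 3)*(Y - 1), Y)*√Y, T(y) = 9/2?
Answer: -111879/2 + 3*I*√51 ≈ -55940.0 + 21.424*I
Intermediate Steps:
T(y) = 9/2 (T(y) = 9*(½) = 9/2)
t(Y) = √Y*√(Y + (-1 + Y)*(3 + Y)) (t(Y) = √((Y + 3)*(Y - 1) + Y)*√Y = √((3 + Y)*(-1 + Y) + Y)*√Y = √((-1 + Y)*(3 + Y) + Y)*√Y = √(Y + (-1 + Y)*(3 + Y))*√Y = √Y*√(Y + (-1 + Y)*(3 + Y)))
t(-9) + (T(3) + 135)*(-401) = √(-9)*√(-3 + (-9)² + 3*(-9)) + (9/2 + 135)*(-401) = (3*I)*√(-3 + 81 - 27) + (279/2)*(-401) = (3*I)*√51 - 111879/2 = 3*I*√51 - 111879/2 = -111879/2 + 3*I*√51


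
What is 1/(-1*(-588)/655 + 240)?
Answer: 655/157788 ≈ 0.0041511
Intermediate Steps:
1/(-1*(-588)/655 + 240) = 1/(588*(1/655) + 240) = 1/(588/655 + 240) = 1/(157788/655) = 655/157788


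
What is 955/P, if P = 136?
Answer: 955/136 ≈ 7.0221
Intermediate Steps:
955/P = 955/136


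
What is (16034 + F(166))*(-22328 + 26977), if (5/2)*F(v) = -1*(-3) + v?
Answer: 374281692/5 ≈ 7.4856e+7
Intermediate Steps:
F(v) = 6/5 + 2*v/5 (F(v) = 2*(-1*(-3) + v)/5 = 2*(3 + v)/5 = 6/5 + 2*v/5)
(16034 + F(166))*(-22328 + 26977) = (16034 + (6/5 + (⅖)*166))*(-22328 + 26977) = (16034 + (6/5 + 332/5))*4649 = (16034 + 338/5)*4649 = (80508/5)*4649 = 374281692/5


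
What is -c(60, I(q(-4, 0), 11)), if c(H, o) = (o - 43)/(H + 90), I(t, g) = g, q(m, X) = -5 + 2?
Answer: 16/75 ≈ 0.21333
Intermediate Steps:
q(m, X) = -3
c(H, o) = (-43 + o)/(90 + H)
-c(60, I(q(-4, 0), 11)) = -(-43 + 11)/(90 + 60) = -(-32)/150 = -1*(-16/75) = 16/75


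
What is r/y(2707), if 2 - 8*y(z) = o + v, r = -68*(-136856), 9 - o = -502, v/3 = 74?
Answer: -4379392/43 ≈ -1.0185e+5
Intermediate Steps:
v = 222 (v = 3*74 = 222)
o = 511 (o = 9 - 1*(-502) = 9 + 502 = 511)
r = 9306208
y(z) = -731/8 (y(z) = ¼ - (511 + 222)/8 = ¼ - ⅛*733 = ¼ - 733/8 = -731/8)
r/y(2707) = 9306208/(-731/8) = 9306208*(-8/731) = -4379392/43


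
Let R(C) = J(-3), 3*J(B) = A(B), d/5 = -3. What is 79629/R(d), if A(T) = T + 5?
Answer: 238887/2 ≈ 1.1944e+5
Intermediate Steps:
d = -15 (d = 5*(-3) = -15)
A(T) = 5 + T
J(B) = 5/3 + B/3 (J(B) = (5 + B)/3 = 5/3 + B/3)
R(C) = ⅔ (R(C) = 5/3 + (⅓)*(-3) = 5/3 - 1 = ⅔)
79629/R(d) = 79629/(⅔) = 79629*(3/2) = 238887/2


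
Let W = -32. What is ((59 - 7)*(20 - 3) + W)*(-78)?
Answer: -66456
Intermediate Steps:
((59 - 7)*(20 - 3) + W)*(-78) = ((59 - 7)*(20 - 3) - 32)*(-78) = (52*17 - 32)*(-78) = (884 - 32)*(-78) = 852*(-78) = -66456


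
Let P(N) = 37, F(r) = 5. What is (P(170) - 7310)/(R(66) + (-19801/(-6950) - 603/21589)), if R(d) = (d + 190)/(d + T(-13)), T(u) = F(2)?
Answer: -77479938479650/68464947469 ≈ -1131.7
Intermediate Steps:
T(u) = 5
R(d) = (190 + d)/(5 + d) (R(d) = (d + 190)/(d + 5) = (190 + d)/(5 + d))
(P(170) - 7310)/(R(66) + (-19801/(-6950) - 603/21589)) = (37 - 7310)/((190 + 66)/(5 + 66) + (-19801/(-6950) - 603/21589)) = -7273/(256/71 + (-19801*(-1/6950) - 603*1/21589)) = -7273/((1/71)*256 + (19801/6950 - 603/21589)) = -7273/(256/71 + 423292939/150043550) = -7273/68464947469/10653092050 = -7273*10653092050/68464947469 = -77479938479650/68464947469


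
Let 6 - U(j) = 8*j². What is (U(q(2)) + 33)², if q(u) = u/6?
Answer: 117649/81 ≈ 1452.5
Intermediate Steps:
q(u) = u/6 (q(u) = u*(⅙) = u/6)
U(j) = 6 - 8*j²
(U(q(2)) + 33)² = ((6 - 8*((⅙)*2)²) + 33)² = ((6 - 8*(⅓)²) + 33)² = ((6 - 8*⅑) + 33)² = ((6 - 8/9) + 33)² = (46/9 + 33)² = (343/9)² = 117649/81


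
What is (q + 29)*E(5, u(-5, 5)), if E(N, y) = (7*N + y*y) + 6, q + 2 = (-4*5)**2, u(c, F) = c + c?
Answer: 60207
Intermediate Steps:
u(c, F) = 2*c
q = 398 (q = -2 + (-4*5)**2 = -2 + (-20)**2 = -2 + 400 = 398)
E(N, y) = 6 + y**2 + 7*N (E(N, y) = (7*N + y**2) + 6 = (y**2 + 7*N) + 6 = 6 + y**2 + 7*N)
(q + 29)*E(5, u(-5, 5)) = (398 + 29)*(6 + (2*(-5))**2 + 7*5) = 427*(6 + (-10)**2 + 35) = 427*(6 + 100 + 35) = 427*141 = 60207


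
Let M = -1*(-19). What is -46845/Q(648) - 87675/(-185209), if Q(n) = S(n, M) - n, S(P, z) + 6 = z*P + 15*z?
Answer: -847668120/245772343 ≈ -3.4490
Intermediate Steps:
M = 19
S(P, z) = -6 + 15*z + P*z (S(P, z) = -6 + (z*P + 15*z) = -6 + (P*z + 15*z) = -6 + (15*z + P*z) = -6 + 15*z + P*z)
Q(n) = 279 + 18*n (Q(n) = (-6 + 15*19 + n*19) - n = (-6 + 285 + 19*n) - n = (279 + 19*n) - n = 279 + 18*n)
-46845/Q(648) - 87675/(-185209) = -46845/(279 + 18*648) - 87675/(-185209) = -46845/(279 + 11664) - 87675*(-1/185209) = -46845/11943 + 87675/185209 = -46845*1/11943 + 87675/185209 = -5205/1327 + 87675/185209 = -847668120/245772343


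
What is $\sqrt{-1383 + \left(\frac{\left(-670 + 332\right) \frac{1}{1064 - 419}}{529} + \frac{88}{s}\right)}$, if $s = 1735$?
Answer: $\frac{i \sqrt{36647184477827145}}{5147745} \approx 37.188 i$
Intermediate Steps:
$\sqrt{-1383 + \left(\frac{\left(-670 + 332\right) \frac{1}{1064 - 419}}{529} + \frac{88}{s}\right)} = \sqrt{-1383 + \left(\frac{\left(-670 + 332\right) \frac{1}{1064 - 419}}{529} + \frac{88}{1735}\right)} = \sqrt{-1383 + \left(- \frac{338}{645} \cdot \frac{1}{529} + 88 \cdot \frac{1}{1735}\right)} = \sqrt{-1383 + \left(\left(-338\right) \frac{1}{645} \cdot \frac{1}{529} + \frac{88}{1735}\right)} = \sqrt{-1383 + \left(\left(- \frac{338}{645}\right) \frac{1}{529} + \frac{88}{1735}\right)} = \sqrt{-1383 + \left(- \frac{338}{341205} + \frac{88}{1735}\right)} = \sqrt{-1383 + \frac{5887922}{118398135}} = \sqrt{- \frac{163738732783}{118398135}} = \frac{i \sqrt{36647184477827145}}{5147745}$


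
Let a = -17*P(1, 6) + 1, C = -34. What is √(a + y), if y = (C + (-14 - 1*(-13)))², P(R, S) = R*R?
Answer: √1209 ≈ 34.771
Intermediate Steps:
P(R, S) = R²
a = -16 (a = -17*1² + 1 = -17*1 + 1 = -17 + 1 = -16)
y = 1225 (y = (-34 + (-14 - 1*(-13)))² = (-34 + (-14 + 13))² = (-34 - 1)² = (-35)² = 1225)
√(a + y) = √(-16 + 1225) = √1209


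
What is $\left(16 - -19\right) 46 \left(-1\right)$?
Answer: $-1610$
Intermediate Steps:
$\left(16 - -19\right) 46 \left(-1\right) = \left(16 + 19\right) 46 \left(-1\right) = 35 \cdot 46 \left(-1\right) = 1610 \left(-1\right) = -1610$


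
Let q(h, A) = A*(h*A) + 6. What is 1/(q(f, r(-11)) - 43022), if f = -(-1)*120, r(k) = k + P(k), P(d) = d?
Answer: 1/15064 ≈ 6.6383e-5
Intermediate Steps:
r(k) = 2*k (r(k) = k + k = 2*k)
f = 120 (f = -1*(-120) = 120)
q(h, A) = 6 + h*A² (q(h, A) = A*(A*h) + 6 = h*A² + 6 = 6 + h*A²)
1/(q(f, r(-11)) - 43022) = 1/((6 + 120*(2*(-11))²) - 43022) = 1/((6 + 120*(-22)²) - 43022) = 1/((6 + 120*484) - 43022) = 1/((6 + 58080) - 43022) = 1/(58086 - 43022) = 1/15064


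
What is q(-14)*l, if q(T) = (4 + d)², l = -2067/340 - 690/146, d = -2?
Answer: -268191/6205 ≈ -43.222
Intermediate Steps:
l = -268191/24820 (l = -2067*1/340 - 690*1/146 = -2067/340 - 345/73 = -268191/24820 ≈ -10.805)
q(T) = 4 (q(T) = (4 - 2)² = 2² = 4)
q(-14)*l = 4*(-268191/24820) = -268191/6205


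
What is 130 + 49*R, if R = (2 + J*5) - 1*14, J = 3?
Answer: 277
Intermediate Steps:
R = 3 (R = (2 + 3*5) - 1*14 = (2 + 15) - 14 = 17 - 14 = 3)
130 + 49*R = 130 + 49*3 = 130 + 147 = 277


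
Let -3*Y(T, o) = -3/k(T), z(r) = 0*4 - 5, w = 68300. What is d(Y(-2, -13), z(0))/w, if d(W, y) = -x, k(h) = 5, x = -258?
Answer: 129/34150 ≈ 0.0037775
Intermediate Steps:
z(r) = -5 (z(r) = 0 - 5 = -5)
Y(T, o) = ⅕ (Y(T, o) = -(-1)/5 = -⅓*(-⅗) = ⅕)
d(W, y) = 258 (d(W, y) = -1*(-258) = 258)
d(Y(-2, -13), z(0))/w = 258/68300 = 258*(1/68300) = 129/34150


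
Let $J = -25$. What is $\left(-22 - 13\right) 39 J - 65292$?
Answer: $-31167$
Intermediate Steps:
$\left(-22 - 13\right) 39 J - 65292 = \left(-22 - 13\right) 39 \left(-25\right) - 65292 = \left(-35\right) 39 \left(-25\right) - 65292 = \left(-1365\right) \left(-25\right) - 65292 = 34125 - 65292 = -31167$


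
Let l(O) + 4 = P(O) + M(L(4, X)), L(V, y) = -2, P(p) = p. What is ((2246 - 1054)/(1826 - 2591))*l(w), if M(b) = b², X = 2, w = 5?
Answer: -1192/153 ≈ -7.7908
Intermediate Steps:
l(O) = O (l(O) = -4 + (O + (-2)²) = -4 + (O + 4) = -4 + (4 + O) = O)
((2246 - 1054)/(1826 - 2591))*l(w) = ((2246 - 1054)/(1826 - 2591))*5 = (1192/(-765))*5 = (1192*(-1/765))*5 = -1192/765*5 = -1192/153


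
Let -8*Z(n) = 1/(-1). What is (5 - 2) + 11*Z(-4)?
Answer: 35/8 ≈ 4.3750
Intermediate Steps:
Z(n) = 1/8 (Z(n) = -1/8/(-1) = -1/8*(-1) = 1/8)
(5 - 2) + 11*Z(-4) = (5 - 2) + 11*(1/8) = 3 + 11/8 = 35/8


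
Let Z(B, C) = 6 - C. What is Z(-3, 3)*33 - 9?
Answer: 90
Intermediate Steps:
Z(-3, 3)*33 - 9 = (6 - 1*3)*33 - 9 = (6 - 3)*33 - 9 = 3*33 - 9 = 99 - 9 = 90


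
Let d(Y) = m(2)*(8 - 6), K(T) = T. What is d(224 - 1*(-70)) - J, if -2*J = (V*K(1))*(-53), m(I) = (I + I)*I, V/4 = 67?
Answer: -7086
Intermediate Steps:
V = 268 (V = 4*67 = 268)
m(I) = 2*I² (m(I) = (2*I)*I = 2*I²)
J = 7102 (J = -268*1*(-53)/2 = -134*(-53) = -½*(-14204) = 7102)
d(Y) = 16 (d(Y) = (2*2²)*(8 - 6) = (2*4)*2 = 8*2 = 16)
d(224 - 1*(-70)) - J = 16 - 1*7102 = 16 - 7102 = -7086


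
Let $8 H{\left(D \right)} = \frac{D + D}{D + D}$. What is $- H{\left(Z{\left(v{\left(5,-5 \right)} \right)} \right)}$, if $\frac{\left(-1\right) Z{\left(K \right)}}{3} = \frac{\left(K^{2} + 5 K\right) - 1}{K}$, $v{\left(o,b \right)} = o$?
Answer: $- \frac{1}{8} \approx -0.125$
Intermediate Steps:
$Z{\left(K \right)} = - \frac{3 \left(-1 + K^{2} + 5 K\right)}{K}$ ($Z{\left(K \right)} = - 3 \frac{\left(K^{2} + 5 K\right) - 1}{K} = - 3 \frac{-1 + K^{2} + 5 K}{K} = - \frac{3 \left(-1 + K^{2} + 5 K\right)}{K}$)
$H{\left(D \right)} = \frac{1}{8}$ ($H{\left(D \right)} = \frac{\left(D + D\right) \frac{1}{D + D}}{8} = \frac{2 D \frac{1}{2 D}}{8} = \frac{1}{8} \cdot 1 = \frac{1}{8}$)
$- H{\left(Z{\left(v{\left(5,-5 \right)} \right)} \right)} = \left(-1\right) \frac{1}{8} = - \frac{1}{8}$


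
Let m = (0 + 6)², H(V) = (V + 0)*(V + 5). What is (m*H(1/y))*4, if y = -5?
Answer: -3456/25 ≈ -138.24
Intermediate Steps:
H(V) = V*(5 + V)
m = 36 (m = 6² = 36)
(m*H(1/y))*4 = (36*((5 + 1/(-5))/(-5)))*4 = (36*(-(5 - ⅕)/5))*4 = (36*(-⅕*24/5))*4 = (36*(-24/25))*4 = -864/25*4 = -3456/25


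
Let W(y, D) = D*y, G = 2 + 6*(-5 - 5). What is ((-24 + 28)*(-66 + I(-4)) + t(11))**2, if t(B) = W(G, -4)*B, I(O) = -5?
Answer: 5143824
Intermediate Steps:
G = -58 (G = 2 + 6*(-10) = 2 - 60 = -58)
t(B) = 232*B (t(B) = (-4*(-58))*B = 232*B)
((-24 + 28)*(-66 + I(-4)) + t(11))**2 = ((-24 + 28)*(-66 - 5) + 232*11)**2 = (4*(-71) + 2552)**2 = (-284 + 2552)**2 = 2268**2 = 5143824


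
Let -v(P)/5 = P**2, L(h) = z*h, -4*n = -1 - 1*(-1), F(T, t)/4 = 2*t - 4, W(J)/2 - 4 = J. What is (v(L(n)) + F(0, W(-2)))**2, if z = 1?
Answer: 256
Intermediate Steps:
W(J) = 8 + 2*J
F(T, t) = -16 + 8*t (F(T, t) = 4*(2*t - 4) = 4*(-4 + 2*t) = -16 + 8*t)
n = 0 (n = -(-1 - 1*(-1))/4 = -(-1 + 1)/4 = -1/4*0 = 0)
L(h) = h (L(h) = 1*h = h)
v(P) = -5*P**2
(v(L(n)) + F(0, W(-2)))**2 = (-5*0**2 + (-16 + 8*(8 + 2*(-2))))**2 = (-5*0 + (-16 + 8*(8 - 4)))**2 = (0 + (-16 + 8*4))**2 = (0 + (-16 + 32))**2 = (0 + 16)**2 = 16**2 = 256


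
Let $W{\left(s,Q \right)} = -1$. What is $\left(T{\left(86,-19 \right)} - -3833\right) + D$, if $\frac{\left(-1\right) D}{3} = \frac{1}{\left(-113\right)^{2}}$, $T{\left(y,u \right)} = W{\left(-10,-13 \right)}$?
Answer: $\frac{48930805}{12769} \approx 3832.0$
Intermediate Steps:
$T{\left(y,u \right)} = -1$
$D = - \frac{3}{12769}$ ($D = - \frac{3}{\left(-113\right)^{2}} = - \frac{3}{12769} \approx -0.00023494$)
$\left(T{\left(86,-19 \right)} - -3833\right) + D = \left(-1 - -3833\right) - \frac{3}{12769} = \left(-1 + 3833\right) - \frac{3}{12769} = 3832 - \frac{3}{12769} = \frac{48930805}{12769}$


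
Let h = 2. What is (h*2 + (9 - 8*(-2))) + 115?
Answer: 144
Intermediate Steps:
(h*2 + (9 - 8*(-2))) + 115 = (2*2 + (9 - 8*(-2))) + 115 = (4 + (9 + 16)) + 115 = (4 + 25) + 115 = 29 + 115 = 144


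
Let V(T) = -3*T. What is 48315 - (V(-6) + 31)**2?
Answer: 45914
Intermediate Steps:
48315 - (V(-6) + 31)**2 = 48315 - (-3*(-6) + 31)**2 = 48315 - (18 + 31)**2 = 48315 - 1*49**2 = 48315 - 1*2401 = 48315 - 2401 = 45914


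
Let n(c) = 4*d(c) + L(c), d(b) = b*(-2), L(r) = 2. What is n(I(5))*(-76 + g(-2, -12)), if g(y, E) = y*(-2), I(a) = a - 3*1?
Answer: 1008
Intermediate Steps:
I(a) = -3 + a (I(a) = a - 3 = -3 + a)
g(y, E) = -2*y
d(b) = -2*b
n(c) = 2 - 8*c (n(c) = 4*(-2*c) + 2 = -8*c + 2 = 2 - 8*c)
n(I(5))*(-76 + g(-2, -12)) = (2 - 8*(-3 + 5))*(-76 - 2*(-2)) = (2 - 8*2)*(-76 + 4) = (2 - 16)*(-72) = -14*(-72) = 1008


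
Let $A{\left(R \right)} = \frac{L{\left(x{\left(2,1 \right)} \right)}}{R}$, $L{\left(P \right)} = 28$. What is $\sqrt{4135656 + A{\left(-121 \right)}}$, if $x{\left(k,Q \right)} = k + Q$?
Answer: $\frac{2 \sqrt{125103587}}{11} \approx 2033.6$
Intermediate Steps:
$x{\left(k,Q \right)} = Q + k$
$A{\left(R \right)} = \frac{28}{R}$
$\sqrt{4135656 + A{\left(-121 \right)}} = \sqrt{4135656 + \frac{28}{-121}} = \sqrt{4135656 + 28 \left(- \frac{1}{121}\right)} = \sqrt{4135656 - \frac{28}{121}} = \sqrt{\frac{500414348}{121}} = \frac{2 \sqrt{125103587}}{11}$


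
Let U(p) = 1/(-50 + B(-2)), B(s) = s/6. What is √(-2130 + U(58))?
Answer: 3*I*√5396287/151 ≈ 46.152*I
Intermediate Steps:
B(s) = s/6 (B(s) = s*(⅙) = s/6)
U(p) = -3/151 (U(p) = 1/(-50 + (⅙)*(-2)) = 1/(-50 - ⅓) = 1/(-151/3) = -3/151)
√(-2130 + U(58)) = √(-2130 - 3/151) = √(-321633/151) = 3*I*√5396287/151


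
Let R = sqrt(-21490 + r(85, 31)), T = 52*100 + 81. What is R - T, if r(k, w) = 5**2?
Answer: -5281 + 9*I*sqrt(265) ≈ -5281.0 + 146.51*I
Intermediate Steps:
T = 5281 (T = 5200 + 81 = 5281)
r(k, w) = 25
R = 9*I*sqrt(265) (R = sqrt(-21490 + 25) = sqrt(-21465) = 9*I*sqrt(265) ≈ 146.51*I)
R - T = 9*I*sqrt(265) - 1*5281 = 9*I*sqrt(265) - 5281 = -5281 + 9*I*sqrt(265)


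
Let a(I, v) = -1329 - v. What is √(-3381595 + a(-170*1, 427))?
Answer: I*√3383351 ≈ 1839.4*I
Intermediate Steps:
√(-3381595 + a(-170*1, 427)) = √(-3381595 + (-1329 - 1*427)) = √(-3381595 + (-1329 - 427)) = √(-3381595 - 1756) = √(-3383351) = I*√3383351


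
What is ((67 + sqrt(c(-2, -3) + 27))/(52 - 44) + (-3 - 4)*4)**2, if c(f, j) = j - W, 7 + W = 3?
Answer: 24677/64 - 157*sqrt(7)/16 ≈ 359.62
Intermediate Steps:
W = -4 (W = -7 + 3 = -4)
c(f, j) = 4 + j (c(f, j) = j - 1*(-4) = j + 4 = 4 + j)
((67 + sqrt(c(-2, -3) + 27))/(52 - 44) + (-3 - 4)*4)**2 = ((67 + sqrt((4 - 3) + 27))/(52 - 44) + (-3 - 4)*4)**2 = ((67 + sqrt(1 + 27))/8 - 7*4)**2 = ((67 + sqrt(28))*(1/8) - 28)**2 = ((67 + 2*sqrt(7))*(1/8) - 28)**2 = ((67/8 + sqrt(7)/4) - 28)**2 = (-157/8 + sqrt(7)/4)**2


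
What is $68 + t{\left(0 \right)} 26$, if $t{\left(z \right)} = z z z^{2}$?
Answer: $68$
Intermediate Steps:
$t{\left(z \right)} = z^{4}$ ($t{\left(z \right)} = z^{2} z^{2} = z^{4}$)
$68 + t{\left(0 \right)} 26 = 68 + 0^{4} \cdot 26 = 68 + 0 \cdot 26 = 68 + 0 = 68$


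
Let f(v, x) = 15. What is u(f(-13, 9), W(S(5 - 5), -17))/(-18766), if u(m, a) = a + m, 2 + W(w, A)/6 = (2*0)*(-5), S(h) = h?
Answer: -3/18766 ≈ -0.00015986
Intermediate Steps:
W(w, A) = -12 (W(w, A) = -12 + 6*((2*0)*(-5)) = -12 + 6*(0*(-5)) = -12 + 6*0 = -12 + 0 = -12)
u(f(-13, 9), W(S(5 - 5), -17))/(-18766) = (-12 + 15)/(-18766) = 3*(-1/18766) = -3/18766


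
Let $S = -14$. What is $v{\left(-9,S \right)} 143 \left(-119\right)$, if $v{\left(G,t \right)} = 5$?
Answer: $-85085$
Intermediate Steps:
$v{\left(-9,S \right)} 143 \left(-119\right) = 5 \cdot 143 \left(-119\right) = 715 \left(-119\right) = -85085$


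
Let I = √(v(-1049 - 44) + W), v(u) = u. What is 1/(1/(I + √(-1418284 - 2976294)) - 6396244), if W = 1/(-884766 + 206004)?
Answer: (-√55951623735406 - 226254*√4394578)/(2*(113127*I + 3198122*√55951623735406 + 723587894988*√4394578)) ≈ -1.5634e-7 + 1.1479e-17*I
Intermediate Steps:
W = -1/678762 (W = 1/(-678762) = -1/678762 ≈ -1.4733e-6)
I = I*√55951623735406/226254 (I = √((-1049 - 44) - 1/678762) = √(-1093 - 1/678762) = √(-741886867/678762) = I*√55951623735406/226254 ≈ 33.061*I)
1/(1/(I + √(-1418284 - 2976294)) - 6396244) = 1/(1/(I*√55951623735406/226254 + √(-1418284 - 2976294)) - 6396244) = 1/(1/(I*√55951623735406/226254 + √(-4394578)) - 6396244) = 1/(1/(I*√55951623735406/226254 + I*√4394578) - 6396244) = 1/(1/(I*√4394578 + I*√55951623735406/226254) - 6396244) = 1/(-6396244 + 1/(I*√4394578 + I*√55951623735406/226254))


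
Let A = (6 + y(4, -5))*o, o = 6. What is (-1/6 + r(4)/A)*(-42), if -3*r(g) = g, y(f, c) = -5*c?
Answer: 679/93 ≈ 7.3011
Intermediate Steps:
r(g) = -g/3
A = 186 (A = (6 - 5*(-5))*6 = (6 + 25)*6 = 31*6 = 186)
(-1/6 + r(4)/A)*(-42) = (-1/6 - ⅓*4/186)*(-42) = (-1*⅙ - 4/3*1/186)*(-42) = (-⅙ - 2/279)*(-42) = -97/558*(-42) = 679/93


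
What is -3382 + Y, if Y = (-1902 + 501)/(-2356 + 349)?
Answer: -2262091/669 ≈ -3381.3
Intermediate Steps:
Y = 467/669 (Y = -1401/(-2007) = -1401*(-1/2007) = 467/669 ≈ 0.69806)
-3382 + Y = -3382 + 467/669 = -2262091/669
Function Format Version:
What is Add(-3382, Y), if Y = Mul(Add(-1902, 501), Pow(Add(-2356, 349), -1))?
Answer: Rational(-2262091, 669) ≈ -3381.3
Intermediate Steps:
Y = Rational(467, 669) (Y = Mul(-1401, Pow(-2007, -1)) = Mul(-1401, Rational(-1, 2007)) = Rational(467, 669) ≈ 0.69806)
Add(-3382, Y) = Add(-3382, Rational(467, 669)) = Rational(-2262091, 669)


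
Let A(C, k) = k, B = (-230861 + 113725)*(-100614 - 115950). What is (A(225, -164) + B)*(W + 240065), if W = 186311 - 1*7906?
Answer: 10615512842773800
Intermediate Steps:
B = 25367440704 (B = -117136*(-216564) = 25367440704)
W = 178405 (W = 186311 - 7906 = 178405)
(A(225, -164) + B)*(W + 240065) = (-164 + 25367440704)*(178405 + 240065) = 25367440540*418470 = 10615512842773800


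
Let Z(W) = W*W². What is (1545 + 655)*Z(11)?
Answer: 2928200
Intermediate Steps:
Z(W) = W³
(1545 + 655)*Z(11) = (1545 + 655)*11³ = 2200*1331 = 2928200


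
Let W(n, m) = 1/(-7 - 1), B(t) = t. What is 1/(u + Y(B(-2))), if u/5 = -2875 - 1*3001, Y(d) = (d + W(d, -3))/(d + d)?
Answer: -32/940143 ≈ -3.4037e-5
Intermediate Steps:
W(n, m) = -⅛ (W(n, m) = 1/(-8) = -⅛)
Y(d) = (-⅛ + d)/(2*d) (Y(d) = (d - ⅛)/(d + d) = (-⅛ + d)/((2*d)) = (-⅛ + d)*(1/(2*d)) = (-⅛ + d)/(2*d))
u = -29380 (u = 5*(-2875 - 1*3001) = 5*(-2875 - 3001) = 5*(-5876) = -29380)
1/(u + Y(B(-2))) = 1/(-29380 + (1/16)*(-1 + 8*(-2))/(-2)) = 1/(-29380 + (1/16)*(-½)*(-1 - 16)) = 1/(-29380 + (1/16)*(-½)*(-17)) = 1/(-29380 + 17/32) = 1/(-940143/32) = -32/940143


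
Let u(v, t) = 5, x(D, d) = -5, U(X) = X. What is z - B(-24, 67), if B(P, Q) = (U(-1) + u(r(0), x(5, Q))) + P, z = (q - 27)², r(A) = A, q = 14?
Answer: 189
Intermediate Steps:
z = 169 (z = (14 - 27)² = (-13)² = 169)
B(P, Q) = 4 + P (B(P, Q) = (-1 + 5) + P = 4 + P)
z - B(-24, 67) = 169 - (4 - 24) = 169 - 1*(-20) = 169 + 20 = 189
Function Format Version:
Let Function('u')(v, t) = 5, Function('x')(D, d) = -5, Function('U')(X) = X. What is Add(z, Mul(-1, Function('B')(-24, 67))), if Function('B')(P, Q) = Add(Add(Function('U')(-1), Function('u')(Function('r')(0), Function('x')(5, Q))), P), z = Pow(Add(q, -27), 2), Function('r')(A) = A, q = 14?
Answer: 189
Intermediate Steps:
z = 169 (z = Pow(Add(14, -27), 2) = Pow(-13, 2) = 169)
Function('B')(P, Q) = Add(4, P) (Function('B')(P, Q) = Add(Add(-1, 5), P) = Add(4, P))
Add(z, Mul(-1, Function('B')(-24, 67))) = Add(169, Mul(-1, Add(4, -24))) = Add(169, Mul(-1, -20)) = Add(169, 20) = 189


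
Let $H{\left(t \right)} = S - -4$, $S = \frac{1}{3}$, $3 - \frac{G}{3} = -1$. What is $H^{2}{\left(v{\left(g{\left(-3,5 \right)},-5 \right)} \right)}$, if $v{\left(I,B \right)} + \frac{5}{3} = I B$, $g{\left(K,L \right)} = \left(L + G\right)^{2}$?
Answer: $\frac{169}{9} \approx 18.778$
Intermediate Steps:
$G = 12$ ($G = 9 - -3 = 9 + 3 = 12$)
$S = \frac{1}{3} \approx 0.33333$
$g{\left(K,L \right)} = \left(12 + L\right)^{2}$ ($g{\left(K,L \right)} = \left(L + 12\right)^{2} = \left(12 + L\right)^{2}$)
$v{\left(I,B \right)} = - \frac{5}{3} + B I$ ($v{\left(I,B \right)} = - \frac{5}{3} + I B = - \frac{5}{3} + B I$)
$H{\left(t \right)} = \frac{13}{3}$ ($H{\left(t \right)} = \frac{1}{3} - -4 = \frac{1}{3} + 4 = \frac{13}{3}$)
$H^{2}{\left(v{\left(g{\left(-3,5 \right)},-5 \right)} \right)} = \left(\frac{13}{3}\right)^{2} = \frac{169}{9}$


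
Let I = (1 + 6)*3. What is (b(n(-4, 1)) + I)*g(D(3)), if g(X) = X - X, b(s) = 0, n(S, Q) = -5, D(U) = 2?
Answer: 0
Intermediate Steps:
g(X) = 0
I = 21 (I = 7*3 = 21)
(b(n(-4, 1)) + I)*g(D(3)) = (0 + 21)*0 = 21*0 = 0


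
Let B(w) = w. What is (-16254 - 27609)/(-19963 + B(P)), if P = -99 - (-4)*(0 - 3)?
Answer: 43863/20074 ≈ 2.1851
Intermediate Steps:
P = -111 (P = -99 - (-4)*(-3) = -99 - 1*12 = -99 - 12 = -111)
(-16254 - 27609)/(-19963 + B(P)) = (-16254 - 27609)/(-19963 - 111) = -43863/(-20074) = -43863*(-1/20074) = 43863/20074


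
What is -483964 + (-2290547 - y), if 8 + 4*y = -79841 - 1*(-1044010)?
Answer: -12062205/4 ≈ -3.0156e+6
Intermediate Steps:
y = 964161/4 (y = -2 + (-79841 - 1*(-1044010))/4 = -2 + (-79841 + 1044010)/4 = -2 + (¼)*964169 = -2 + 964169/4 = 964161/4 ≈ 2.4104e+5)
-483964 + (-2290547 - y) = -483964 + (-2290547 - 1*964161/4) = -483964 + (-2290547 - 964161/4) = -483964 - 10126349/4 = -12062205/4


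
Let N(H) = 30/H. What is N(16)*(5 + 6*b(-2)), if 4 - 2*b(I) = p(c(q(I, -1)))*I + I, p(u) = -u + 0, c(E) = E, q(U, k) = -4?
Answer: 705/8 ≈ 88.125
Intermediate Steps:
p(u) = -u
b(I) = 2 - 5*I/2 (b(I) = 2 - ((-1*(-4))*I + I)/2 = 2 - (4*I + I)/2 = 2 - 5*I/2)
N(16)*(5 + 6*b(-2)) = (30/16)*(5 + 6*(2 - 5/2*(-2))) = (30*(1/16))*(5 + 6*(2 + 5)) = 15*(5 + 6*7)/8 = 15*(5 + 42)/8 = (15/8)*47 = 705/8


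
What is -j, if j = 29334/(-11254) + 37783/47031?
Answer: 477198736/264643437 ≈ 1.8032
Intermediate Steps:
j = -477198736/264643437 (j = 29334*(-1/11254) + 37783*(1/47031) = -14667/5627 + 37783/47031 = -477198736/264643437 ≈ -1.8032)
-j = -1*(-477198736/264643437) = 477198736/264643437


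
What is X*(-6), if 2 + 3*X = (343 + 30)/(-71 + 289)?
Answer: 63/109 ≈ 0.57798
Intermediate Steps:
X = -21/218 (X = -⅔ + ((343 + 30)/(-71 + 289))/3 = -⅔ + (373/218)/3 = -⅔ + (373*(1/218))/3 = -⅔ + (⅓)*(373/218) = -⅔ + 373/654 = -21/218 ≈ -0.096330)
X*(-6) = -21/218*(-6) = 63/109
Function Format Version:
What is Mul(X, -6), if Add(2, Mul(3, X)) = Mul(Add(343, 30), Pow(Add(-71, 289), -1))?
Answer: Rational(63, 109) ≈ 0.57798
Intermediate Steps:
X = Rational(-21, 218) (X = Add(Rational(-2, 3), Mul(Rational(1, 3), Mul(Add(343, 30), Pow(Add(-71, 289), -1)))) = Add(Rational(-2, 3), Mul(Rational(1, 3), Mul(373, Pow(218, -1)))) = Add(Rational(-2, 3), Mul(Rational(1, 3), Mul(373, Rational(1, 218)))) = Add(Rational(-2, 3), Mul(Rational(1, 3), Rational(373, 218))) = Add(Rational(-2, 3), Rational(373, 654)) = Rational(-21, 218) ≈ -0.096330)
Mul(X, -6) = Mul(Rational(-21, 218), -6) = Rational(63, 109)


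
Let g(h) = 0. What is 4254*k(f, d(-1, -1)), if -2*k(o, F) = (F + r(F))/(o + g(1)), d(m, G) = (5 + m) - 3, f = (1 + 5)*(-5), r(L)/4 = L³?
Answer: 709/2 ≈ 354.50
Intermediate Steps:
r(L) = 4*L³
f = -30 (f = 6*(-5) = -30)
d(m, G) = 2 + m
k(o, F) = -(F + 4*F³)/(2*o) (k(o, F) = -(F + 4*F³)/(2*(o + 0)) = -(F + 4*F³)/(2*o))
4254*k(f, d(-1, -1)) = 4254*((½)*(-(2 - 1) - 4*(2 - 1)³)/(-30)) = 4254*((½)*(-1/30)*(-1*1 - 4*1³)) = 4254*((½)*(-1/30)*(-1 - 4*1)) = 4254*((½)*(-1/30)*(-1 - 4)) = 4254*((½)*(-1/30)*(-5)) = 4254*(1/12) = 709/2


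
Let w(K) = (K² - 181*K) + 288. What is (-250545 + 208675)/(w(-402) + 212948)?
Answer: -20935/223801 ≈ -0.093543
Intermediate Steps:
w(K) = 288 + K² - 181*K
(-250545 + 208675)/(w(-402) + 212948) = (-250545 + 208675)/((288 + (-402)² - 181*(-402)) + 212948) = -41870/((288 + 161604 + 72762) + 212948) = -41870/(234654 + 212948) = -41870/447602 = -41870*1/447602 = -20935/223801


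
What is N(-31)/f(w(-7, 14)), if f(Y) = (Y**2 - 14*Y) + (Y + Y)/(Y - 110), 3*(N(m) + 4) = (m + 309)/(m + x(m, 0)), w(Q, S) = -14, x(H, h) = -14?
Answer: -25358/1641465 ≈ -0.015448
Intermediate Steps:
N(m) = -4 + (309 + m)/(3*(-14 + m)) (N(m) = -4 + ((m + 309)/(m - 14))/3 = -4 + ((309 + m)/(-14 + m))/3 = -4 + (309 + m)/(3*(-14 + m)))
f(Y) = Y**2 - 14*Y + 2*Y/(-110 + Y) (f(Y) = (Y**2 - 14*Y) + (2*Y)/(-110 + Y) = (Y**2 - 14*Y) + 2*Y/(-110 + Y) = Y**2 - 14*Y + 2*Y/(-110 + Y))
N(-31)/f(w(-7, 14)) = ((477 - 11*(-31))/(3*(-14 - 31)))/((-14*(1542 + (-14)**2 - 124*(-14))/(-110 - 14))) = ((1/3)*(477 + 341)/(-45))/((-14*(1542 + 196 + 1736)/(-124))) = ((1/3)*(-1/45)*818)/((-14*(-1/124)*3474)) = -818/(135*12159/31) = -818/135*31/12159 = -25358/1641465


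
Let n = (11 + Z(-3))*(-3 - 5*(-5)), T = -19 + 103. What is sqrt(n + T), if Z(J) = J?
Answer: 2*sqrt(65) ≈ 16.125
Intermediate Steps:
T = 84
n = 176 (n = (11 - 3)*(-3 - 5*(-5)) = 8*(-3 + 25) = 8*22 = 176)
sqrt(n + T) = sqrt(176 + 84) = sqrt(260) = 2*sqrt(65)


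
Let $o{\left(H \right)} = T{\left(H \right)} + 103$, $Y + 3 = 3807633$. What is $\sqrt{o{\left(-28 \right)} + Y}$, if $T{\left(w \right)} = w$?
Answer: $\sqrt{3807705} \approx 1951.3$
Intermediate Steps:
$Y = 3807630$ ($Y = -3 + 3807633 = 3807630$)
$o{\left(H \right)} = 103 + H$ ($o{\left(H \right)} = H + 103 = 103 + H$)
$\sqrt{o{\left(-28 \right)} + Y} = \sqrt{\left(103 - 28\right) + 3807630} = \sqrt{75 + 3807630} = \sqrt{3807705}$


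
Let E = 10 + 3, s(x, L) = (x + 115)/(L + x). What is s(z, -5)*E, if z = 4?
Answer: -1547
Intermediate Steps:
s(x, L) = (115 + x)/(L + x)
E = 13
s(z, -5)*E = ((115 + 4)/(-5 + 4))*13 = (119/(-1))*13 = -1*119*13 = -119*13 = -1547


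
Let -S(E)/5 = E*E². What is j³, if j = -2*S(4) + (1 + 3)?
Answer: 267089984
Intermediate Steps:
S(E) = -5*E³ (S(E) = -5*E*E² = -5*E³)
j = 644 (j = -(-10)*4³ + (1 + 3) = -(-10)*64 + 4 = -2*(-320) + 4 = 640 + 4 = 644)
j³ = 644³ = 267089984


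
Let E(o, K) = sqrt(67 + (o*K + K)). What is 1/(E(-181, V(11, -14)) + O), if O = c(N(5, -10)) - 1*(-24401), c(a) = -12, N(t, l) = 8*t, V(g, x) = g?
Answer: 24389/594825234 - I*sqrt(1913)/594825234 ≈ 4.1002e-5 - 7.3531e-8*I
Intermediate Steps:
E(o, K) = sqrt(67 + K + K*o) (E(o, K) = sqrt(67 + (K*o + K)) = sqrt(67 + (K + K*o)) = sqrt(67 + K + K*o))
O = 24389 (O = -12 - 1*(-24401) = -12 + 24401 = 24389)
1/(E(-181, V(11, -14)) + O) = 1/(sqrt(67 + 11 + 11*(-181)) + 24389) = 1/(sqrt(67 + 11 - 1991) + 24389) = 1/(sqrt(-1913) + 24389) = 1/(I*sqrt(1913) + 24389) = 1/(24389 + I*sqrt(1913))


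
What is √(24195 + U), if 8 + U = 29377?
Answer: 2*√13391 ≈ 231.44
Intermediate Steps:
U = 29369 (U = -8 + 29377 = 29369)
√(24195 + U) = √(24195 + 29369) = √53564 = 2*√13391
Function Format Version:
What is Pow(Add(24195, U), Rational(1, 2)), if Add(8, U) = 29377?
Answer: Mul(2, Pow(13391, Rational(1, 2))) ≈ 231.44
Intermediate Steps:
U = 29369 (U = Add(-8, 29377) = 29369)
Pow(Add(24195, U), Rational(1, 2)) = Pow(Add(24195, 29369), Rational(1, 2)) = Pow(53564, Rational(1, 2)) = Mul(2, Pow(13391, Rational(1, 2)))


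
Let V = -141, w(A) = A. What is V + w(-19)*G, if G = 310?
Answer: -6031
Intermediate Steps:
V + w(-19)*G = -141 - 19*310 = -141 - 5890 = -6031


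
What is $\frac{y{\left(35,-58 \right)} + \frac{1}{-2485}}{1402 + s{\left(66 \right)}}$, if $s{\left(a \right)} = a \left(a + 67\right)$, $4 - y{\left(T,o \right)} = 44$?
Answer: $- \frac{99401}{25297300} \approx -0.0039293$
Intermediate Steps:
$y{\left(T,o \right)} = -40$ ($y{\left(T,o \right)} = 4 - 44 = -40$)
$s{\left(a \right)} = a \left(67 + a\right)$
$\frac{y{\left(35,-58 \right)} + \frac{1}{-2485}}{1402 + s{\left(66 \right)}} = \frac{-40 + \frac{1}{-2485}}{1402 + 66 \left(67 + 66\right)} = \frac{-40 - \frac{1}{2485}}{1402 + 66 \cdot 133} = - \frac{99401}{2485 \left(1402 + 8778\right)} = - \frac{99401}{2485 \cdot 10180} = \left(- \frac{99401}{2485}\right) \frac{1}{10180} = - \frac{99401}{25297300}$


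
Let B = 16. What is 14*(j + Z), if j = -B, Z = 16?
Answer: 0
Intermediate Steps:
j = -16 (j = -1*16 = -16)
14*(j + Z) = 14*(-16 + 16) = 14*0 = 0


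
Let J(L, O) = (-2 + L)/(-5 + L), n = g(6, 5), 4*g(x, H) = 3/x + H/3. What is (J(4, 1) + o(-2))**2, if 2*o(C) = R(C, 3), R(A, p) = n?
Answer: 6889/2304 ≈ 2.9900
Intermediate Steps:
g(x, H) = H/12 + 3/(4*x) (g(x, H) = (3/x + H/3)/4 = H/12 + 3/(4*x))
n = 13/24 (n = (1/12)*(9 + 5*6)/6 = (1/12)*(1/6)*(9 + 30) = (1/12)*(1/6)*39 = 13/24 ≈ 0.54167)
J(L, O) = (-2 + L)/(-5 + L)
R(A, p) = 13/24
o(C) = 13/48 (o(C) = (1/2)*(13/24) = 13/48)
(J(4, 1) + o(-2))**2 = ((-2 + 4)/(-5 + 4) + 13/48)**2 = (2/(-1) + 13/48)**2 = (-1*2 + 13/48)**2 = (-2 + 13/48)**2 = (-83/48)**2 = 6889/2304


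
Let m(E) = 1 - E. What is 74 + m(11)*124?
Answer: -1166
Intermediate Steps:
74 + m(11)*124 = 74 + (1 - 1*11)*124 = 74 + (1 - 11)*124 = 74 - 10*124 = 74 - 1240 = -1166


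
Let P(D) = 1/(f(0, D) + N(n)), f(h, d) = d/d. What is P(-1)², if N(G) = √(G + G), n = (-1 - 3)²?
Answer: 33/961 - 8*√2/961 ≈ 0.022566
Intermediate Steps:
f(h, d) = 1
n = 16 (n = (-4)² = 16)
N(G) = √2*√G (N(G) = √(2*G) = √2*√G)
P(D) = 1/(1 + 4*√2) (P(D) = 1/(1 + √2*√16) = 1/(1 + √2*4) = 1/(1 + 4*√2))
P(-1)² = (-1/31 + 4*√2/31)²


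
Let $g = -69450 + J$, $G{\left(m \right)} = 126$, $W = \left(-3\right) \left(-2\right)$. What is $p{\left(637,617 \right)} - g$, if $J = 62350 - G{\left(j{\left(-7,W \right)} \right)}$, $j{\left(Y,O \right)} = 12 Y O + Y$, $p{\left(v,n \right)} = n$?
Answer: $7843$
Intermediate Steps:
$W = 6$
$j{\left(Y,O \right)} = Y + 12 O Y$ ($j{\left(Y,O \right)} = 12 O Y + Y = Y + 12 O Y$)
$J = 62224$ ($J = 62350 - 126 = 62224$)
$g = -7226$ ($g = -69450 + 62224 = -7226$)
$p{\left(637,617 \right)} - g = 617 - -7226 = 617 + 7226 = 7843$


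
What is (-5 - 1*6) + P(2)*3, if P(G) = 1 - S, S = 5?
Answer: -23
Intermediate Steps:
P(G) = -4 (P(G) = 1 - 1*5 = 1 - 5 = -4)
(-5 - 1*6) + P(2)*3 = (-5 - 1*6) - 4*3 = (-5 - 6) - 12 = -11 - 12 = -23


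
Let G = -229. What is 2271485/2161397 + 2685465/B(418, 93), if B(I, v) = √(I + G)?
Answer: 2271485/2161397 + 298385*√21/7 ≈ 1.9534e+5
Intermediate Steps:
B(I, v) = √(-229 + I) (B(I, v) = √(I - 229) = √(-229 + I))
2271485/2161397 + 2685465/B(418, 93) = 2271485/2161397 + 2685465/(√(-229 + 418)) = 2271485*(1/2161397) + 2685465/(√189) = 2271485/2161397 + 2685465/((3*√21)) = 2271485/2161397 + 2685465*(√21/63) = 2271485/2161397 + 298385*√21/7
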